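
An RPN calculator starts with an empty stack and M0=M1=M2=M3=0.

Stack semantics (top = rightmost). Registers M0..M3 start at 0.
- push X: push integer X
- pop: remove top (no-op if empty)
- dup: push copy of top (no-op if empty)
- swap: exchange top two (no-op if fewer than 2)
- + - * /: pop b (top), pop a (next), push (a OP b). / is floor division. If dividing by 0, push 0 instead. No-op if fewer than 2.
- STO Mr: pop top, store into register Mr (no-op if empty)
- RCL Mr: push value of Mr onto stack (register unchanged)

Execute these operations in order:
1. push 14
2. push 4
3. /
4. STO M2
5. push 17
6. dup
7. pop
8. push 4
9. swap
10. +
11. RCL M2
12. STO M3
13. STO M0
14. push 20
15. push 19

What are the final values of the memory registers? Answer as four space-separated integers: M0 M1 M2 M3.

After op 1 (push 14): stack=[14] mem=[0,0,0,0]
After op 2 (push 4): stack=[14,4] mem=[0,0,0,0]
After op 3 (/): stack=[3] mem=[0,0,0,0]
After op 4 (STO M2): stack=[empty] mem=[0,0,3,0]
After op 5 (push 17): stack=[17] mem=[0,0,3,0]
After op 6 (dup): stack=[17,17] mem=[0,0,3,0]
After op 7 (pop): stack=[17] mem=[0,0,3,0]
After op 8 (push 4): stack=[17,4] mem=[0,0,3,0]
After op 9 (swap): stack=[4,17] mem=[0,0,3,0]
After op 10 (+): stack=[21] mem=[0,0,3,0]
After op 11 (RCL M2): stack=[21,3] mem=[0,0,3,0]
After op 12 (STO M3): stack=[21] mem=[0,0,3,3]
After op 13 (STO M0): stack=[empty] mem=[21,0,3,3]
After op 14 (push 20): stack=[20] mem=[21,0,3,3]
After op 15 (push 19): stack=[20,19] mem=[21,0,3,3]

Answer: 21 0 3 3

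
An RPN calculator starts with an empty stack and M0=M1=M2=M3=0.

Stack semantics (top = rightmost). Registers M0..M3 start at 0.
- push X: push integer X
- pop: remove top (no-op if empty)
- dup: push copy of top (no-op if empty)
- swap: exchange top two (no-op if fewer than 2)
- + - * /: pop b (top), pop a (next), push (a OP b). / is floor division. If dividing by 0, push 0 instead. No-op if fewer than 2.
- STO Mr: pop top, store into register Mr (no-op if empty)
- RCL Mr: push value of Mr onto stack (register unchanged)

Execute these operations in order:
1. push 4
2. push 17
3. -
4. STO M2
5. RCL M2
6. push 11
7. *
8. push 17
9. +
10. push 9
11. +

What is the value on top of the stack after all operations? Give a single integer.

Answer: -117

Derivation:
After op 1 (push 4): stack=[4] mem=[0,0,0,0]
After op 2 (push 17): stack=[4,17] mem=[0,0,0,0]
After op 3 (-): stack=[-13] mem=[0,0,0,0]
After op 4 (STO M2): stack=[empty] mem=[0,0,-13,0]
After op 5 (RCL M2): stack=[-13] mem=[0,0,-13,0]
After op 6 (push 11): stack=[-13,11] mem=[0,0,-13,0]
After op 7 (*): stack=[-143] mem=[0,0,-13,0]
After op 8 (push 17): stack=[-143,17] mem=[0,0,-13,0]
After op 9 (+): stack=[-126] mem=[0,0,-13,0]
After op 10 (push 9): stack=[-126,9] mem=[0,0,-13,0]
After op 11 (+): stack=[-117] mem=[0,0,-13,0]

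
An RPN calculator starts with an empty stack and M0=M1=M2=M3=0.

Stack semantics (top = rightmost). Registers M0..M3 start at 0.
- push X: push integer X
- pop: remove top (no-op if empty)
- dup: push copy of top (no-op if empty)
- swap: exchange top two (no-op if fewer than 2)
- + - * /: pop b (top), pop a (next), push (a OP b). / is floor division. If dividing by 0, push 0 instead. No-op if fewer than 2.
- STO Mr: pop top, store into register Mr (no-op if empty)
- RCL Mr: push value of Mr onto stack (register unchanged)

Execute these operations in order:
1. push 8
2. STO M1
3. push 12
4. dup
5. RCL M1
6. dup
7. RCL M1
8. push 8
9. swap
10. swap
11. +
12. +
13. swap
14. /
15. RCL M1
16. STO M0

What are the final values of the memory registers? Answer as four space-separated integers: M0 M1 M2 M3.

After op 1 (push 8): stack=[8] mem=[0,0,0,0]
After op 2 (STO M1): stack=[empty] mem=[0,8,0,0]
After op 3 (push 12): stack=[12] mem=[0,8,0,0]
After op 4 (dup): stack=[12,12] mem=[0,8,0,0]
After op 5 (RCL M1): stack=[12,12,8] mem=[0,8,0,0]
After op 6 (dup): stack=[12,12,8,8] mem=[0,8,0,0]
After op 7 (RCL M1): stack=[12,12,8,8,8] mem=[0,8,0,0]
After op 8 (push 8): stack=[12,12,8,8,8,8] mem=[0,8,0,0]
After op 9 (swap): stack=[12,12,8,8,8,8] mem=[0,8,0,0]
After op 10 (swap): stack=[12,12,8,8,8,8] mem=[0,8,0,0]
After op 11 (+): stack=[12,12,8,8,16] mem=[0,8,0,0]
After op 12 (+): stack=[12,12,8,24] mem=[0,8,0,0]
After op 13 (swap): stack=[12,12,24,8] mem=[0,8,0,0]
After op 14 (/): stack=[12,12,3] mem=[0,8,0,0]
After op 15 (RCL M1): stack=[12,12,3,8] mem=[0,8,0,0]
After op 16 (STO M0): stack=[12,12,3] mem=[8,8,0,0]

Answer: 8 8 0 0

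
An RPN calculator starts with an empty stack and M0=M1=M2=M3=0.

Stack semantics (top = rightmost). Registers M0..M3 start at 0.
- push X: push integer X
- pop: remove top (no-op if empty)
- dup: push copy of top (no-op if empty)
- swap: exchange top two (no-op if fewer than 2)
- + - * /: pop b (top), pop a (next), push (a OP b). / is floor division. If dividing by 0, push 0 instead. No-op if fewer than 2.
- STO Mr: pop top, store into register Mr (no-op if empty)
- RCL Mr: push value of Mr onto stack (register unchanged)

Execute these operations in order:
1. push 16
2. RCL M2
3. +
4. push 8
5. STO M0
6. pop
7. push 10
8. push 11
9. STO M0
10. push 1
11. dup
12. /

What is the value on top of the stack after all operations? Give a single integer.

Answer: 1

Derivation:
After op 1 (push 16): stack=[16] mem=[0,0,0,0]
After op 2 (RCL M2): stack=[16,0] mem=[0,0,0,0]
After op 3 (+): stack=[16] mem=[0,0,0,0]
After op 4 (push 8): stack=[16,8] mem=[0,0,0,0]
After op 5 (STO M0): stack=[16] mem=[8,0,0,0]
After op 6 (pop): stack=[empty] mem=[8,0,0,0]
After op 7 (push 10): stack=[10] mem=[8,0,0,0]
After op 8 (push 11): stack=[10,11] mem=[8,0,0,0]
After op 9 (STO M0): stack=[10] mem=[11,0,0,0]
After op 10 (push 1): stack=[10,1] mem=[11,0,0,0]
After op 11 (dup): stack=[10,1,1] mem=[11,0,0,0]
After op 12 (/): stack=[10,1] mem=[11,0,0,0]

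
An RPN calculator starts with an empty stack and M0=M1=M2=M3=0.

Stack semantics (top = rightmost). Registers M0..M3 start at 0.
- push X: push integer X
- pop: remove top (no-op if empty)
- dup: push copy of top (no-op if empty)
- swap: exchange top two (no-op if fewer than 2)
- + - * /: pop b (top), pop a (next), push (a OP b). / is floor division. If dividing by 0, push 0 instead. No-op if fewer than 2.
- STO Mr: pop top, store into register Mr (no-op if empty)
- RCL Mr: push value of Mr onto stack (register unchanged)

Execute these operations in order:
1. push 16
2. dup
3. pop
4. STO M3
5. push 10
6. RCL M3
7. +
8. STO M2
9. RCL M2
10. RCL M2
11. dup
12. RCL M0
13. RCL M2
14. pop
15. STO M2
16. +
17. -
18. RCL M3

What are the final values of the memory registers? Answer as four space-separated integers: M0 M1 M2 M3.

After op 1 (push 16): stack=[16] mem=[0,0,0,0]
After op 2 (dup): stack=[16,16] mem=[0,0,0,0]
After op 3 (pop): stack=[16] mem=[0,0,0,0]
After op 4 (STO M3): stack=[empty] mem=[0,0,0,16]
After op 5 (push 10): stack=[10] mem=[0,0,0,16]
After op 6 (RCL M3): stack=[10,16] mem=[0,0,0,16]
After op 7 (+): stack=[26] mem=[0,0,0,16]
After op 8 (STO M2): stack=[empty] mem=[0,0,26,16]
After op 9 (RCL M2): stack=[26] mem=[0,0,26,16]
After op 10 (RCL M2): stack=[26,26] mem=[0,0,26,16]
After op 11 (dup): stack=[26,26,26] mem=[0,0,26,16]
After op 12 (RCL M0): stack=[26,26,26,0] mem=[0,0,26,16]
After op 13 (RCL M2): stack=[26,26,26,0,26] mem=[0,0,26,16]
After op 14 (pop): stack=[26,26,26,0] mem=[0,0,26,16]
After op 15 (STO M2): stack=[26,26,26] mem=[0,0,0,16]
After op 16 (+): stack=[26,52] mem=[0,0,0,16]
After op 17 (-): stack=[-26] mem=[0,0,0,16]
After op 18 (RCL M3): stack=[-26,16] mem=[0,0,0,16]

Answer: 0 0 0 16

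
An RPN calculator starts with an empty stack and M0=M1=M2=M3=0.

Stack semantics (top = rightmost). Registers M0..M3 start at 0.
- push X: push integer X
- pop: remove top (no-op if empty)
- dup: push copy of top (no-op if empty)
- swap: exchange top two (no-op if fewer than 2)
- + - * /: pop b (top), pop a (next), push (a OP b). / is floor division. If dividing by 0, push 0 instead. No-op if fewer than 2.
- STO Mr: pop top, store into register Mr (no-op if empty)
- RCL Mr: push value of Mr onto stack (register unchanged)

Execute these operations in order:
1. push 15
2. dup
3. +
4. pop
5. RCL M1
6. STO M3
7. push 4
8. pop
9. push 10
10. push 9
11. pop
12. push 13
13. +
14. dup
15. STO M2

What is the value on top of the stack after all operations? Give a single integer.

After op 1 (push 15): stack=[15] mem=[0,0,0,0]
After op 2 (dup): stack=[15,15] mem=[0,0,0,0]
After op 3 (+): stack=[30] mem=[0,0,0,0]
After op 4 (pop): stack=[empty] mem=[0,0,0,0]
After op 5 (RCL M1): stack=[0] mem=[0,0,0,0]
After op 6 (STO M3): stack=[empty] mem=[0,0,0,0]
After op 7 (push 4): stack=[4] mem=[0,0,0,0]
After op 8 (pop): stack=[empty] mem=[0,0,0,0]
After op 9 (push 10): stack=[10] mem=[0,0,0,0]
After op 10 (push 9): stack=[10,9] mem=[0,0,0,0]
After op 11 (pop): stack=[10] mem=[0,0,0,0]
After op 12 (push 13): stack=[10,13] mem=[0,0,0,0]
After op 13 (+): stack=[23] mem=[0,0,0,0]
After op 14 (dup): stack=[23,23] mem=[0,0,0,0]
After op 15 (STO M2): stack=[23] mem=[0,0,23,0]

Answer: 23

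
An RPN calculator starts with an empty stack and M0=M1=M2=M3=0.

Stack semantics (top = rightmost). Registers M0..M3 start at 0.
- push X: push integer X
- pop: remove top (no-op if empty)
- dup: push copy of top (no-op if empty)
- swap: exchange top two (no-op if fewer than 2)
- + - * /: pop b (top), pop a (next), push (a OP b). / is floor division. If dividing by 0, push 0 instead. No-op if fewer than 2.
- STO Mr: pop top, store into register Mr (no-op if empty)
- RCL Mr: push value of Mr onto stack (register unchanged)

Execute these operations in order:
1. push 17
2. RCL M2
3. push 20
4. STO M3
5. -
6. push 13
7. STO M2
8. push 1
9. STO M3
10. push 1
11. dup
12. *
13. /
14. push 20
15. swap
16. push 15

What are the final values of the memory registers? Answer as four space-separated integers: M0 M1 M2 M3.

After op 1 (push 17): stack=[17] mem=[0,0,0,0]
After op 2 (RCL M2): stack=[17,0] mem=[0,0,0,0]
After op 3 (push 20): stack=[17,0,20] mem=[0,0,0,0]
After op 4 (STO M3): stack=[17,0] mem=[0,0,0,20]
After op 5 (-): stack=[17] mem=[0,0,0,20]
After op 6 (push 13): stack=[17,13] mem=[0,0,0,20]
After op 7 (STO M2): stack=[17] mem=[0,0,13,20]
After op 8 (push 1): stack=[17,1] mem=[0,0,13,20]
After op 9 (STO M3): stack=[17] mem=[0,0,13,1]
After op 10 (push 1): stack=[17,1] mem=[0,0,13,1]
After op 11 (dup): stack=[17,1,1] mem=[0,0,13,1]
After op 12 (*): stack=[17,1] mem=[0,0,13,1]
After op 13 (/): stack=[17] mem=[0,0,13,1]
After op 14 (push 20): stack=[17,20] mem=[0,0,13,1]
After op 15 (swap): stack=[20,17] mem=[0,0,13,1]
After op 16 (push 15): stack=[20,17,15] mem=[0,0,13,1]

Answer: 0 0 13 1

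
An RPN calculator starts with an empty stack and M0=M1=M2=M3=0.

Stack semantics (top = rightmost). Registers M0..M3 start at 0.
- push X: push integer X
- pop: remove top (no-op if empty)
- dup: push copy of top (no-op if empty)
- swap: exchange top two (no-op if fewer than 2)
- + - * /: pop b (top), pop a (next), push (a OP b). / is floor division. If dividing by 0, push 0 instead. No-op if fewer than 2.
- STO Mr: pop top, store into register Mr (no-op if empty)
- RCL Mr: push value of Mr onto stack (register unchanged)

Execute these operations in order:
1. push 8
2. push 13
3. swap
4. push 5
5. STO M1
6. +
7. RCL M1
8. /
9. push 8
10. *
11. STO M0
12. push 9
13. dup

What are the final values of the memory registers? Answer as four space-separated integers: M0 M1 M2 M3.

After op 1 (push 8): stack=[8] mem=[0,0,0,0]
After op 2 (push 13): stack=[8,13] mem=[0,0,0,0]
After op 3 (swap): stack=[13,8] mem=[0,0,0,0]
After op 4 (push 5): stack=[13,8,5] mem=[0,0,0,0]
After op 5 (STO M1): stack=[13,8] mem=[0,5,0,0]
After op 6 (+): stack=[21] mem=[0,5,0,0]
After op 7 (RCL M1): stack=[21,5] mem=[0,5,0,0]
After op 8 (/): stack=[4] mem=[0,5,0,0]
After op 9 (push 8): stack=[4,8] mem=[0,5,0,0]
After op 10 (*): stack=[32] mem=[0,5,0,0]
After op 11 (STO M0): stack=[empty] mem=[32,5,0,0]
After op 12 (push 9): stack=[9] mem=[32,5,0,0]
After op 13 (dup): stack=[9,9] mem=[32,5,0,0]

Answer: 32 5 0 0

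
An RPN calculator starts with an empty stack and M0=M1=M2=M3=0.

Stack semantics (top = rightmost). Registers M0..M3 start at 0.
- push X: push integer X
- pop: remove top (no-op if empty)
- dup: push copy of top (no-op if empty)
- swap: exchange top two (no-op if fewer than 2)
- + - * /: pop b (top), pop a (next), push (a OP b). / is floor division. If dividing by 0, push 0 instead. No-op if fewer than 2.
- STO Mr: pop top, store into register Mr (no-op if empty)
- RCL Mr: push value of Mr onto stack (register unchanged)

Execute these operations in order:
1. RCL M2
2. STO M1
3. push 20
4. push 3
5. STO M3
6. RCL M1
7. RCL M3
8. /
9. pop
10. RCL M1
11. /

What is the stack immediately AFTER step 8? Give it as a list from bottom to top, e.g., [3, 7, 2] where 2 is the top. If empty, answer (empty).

After op 1 (RCL M2): stack=[0] mem=[0,0,0,0]
After op 2 (STO M1): stack=[empty] mem=[0,0,0,0]
After op 3 (push 20): stack=[20] mem=[0,0,0,0]
After op 4 (push 3): stack=[20,3] mem=[0,0,0,0]
After op 5 (STO M3): stack=[20] mem=[0,0,0,3]
After op 6 (RCL M1): stack=[20,0] mem=[0,0,0,3]
After op 7 (RCL M3): stack=[20,0,3] mem=[0,0,0,3]
After op 8 (/): stack=[20,0] mem=[0,0,0,3]

[20, 0]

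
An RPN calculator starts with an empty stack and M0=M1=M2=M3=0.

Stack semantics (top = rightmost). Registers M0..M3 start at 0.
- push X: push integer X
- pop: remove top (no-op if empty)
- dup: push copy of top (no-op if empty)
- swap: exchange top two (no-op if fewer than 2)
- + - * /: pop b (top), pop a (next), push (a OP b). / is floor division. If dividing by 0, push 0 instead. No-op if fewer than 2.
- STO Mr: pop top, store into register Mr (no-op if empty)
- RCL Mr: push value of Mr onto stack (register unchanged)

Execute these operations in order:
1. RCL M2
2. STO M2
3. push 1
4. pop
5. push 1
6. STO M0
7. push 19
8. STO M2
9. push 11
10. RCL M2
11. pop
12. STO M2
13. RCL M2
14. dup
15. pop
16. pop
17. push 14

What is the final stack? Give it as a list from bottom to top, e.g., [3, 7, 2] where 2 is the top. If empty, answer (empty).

Answer: [14]

Derivation:
After op 1 (RCL M2): stack=[0] mem=[0,0,0,0]
After op 2 (STO M2): stack=[empty] mem=[0,0,0,0]
After op 3 (push 1): stack=[1] mem=[0,0,0,0]
After op 4 (pop): stack=[empty] mem=[0,0,0,0]
After op 5 (push 1): stack=[1] mem=[0,0,0,0]
After op 6 (STO M0): stack=[empty] mem=[1,0,0,0]
After op 7 (push 19): stack=[19] mem=[1,0,0,0]
After op 8 (STO M2): stack=[empty] mem=[1,0,19,0]
After op 9 (push 11): stack=[11] mem=[1,0,19,0]
After op 10 (RCL M2): stack=[11,19] mem=[1,0,19,0]
After op 11 (pop): stack=[11] mem=[1,0,19,0]
After op 12 (STO M2): stack=[empty] mem=[1,0,11,0]
After op 13 (RCL M2): stack=[11] mem=[1,0,11,0]
After op 14 (dup): stack=[11,11] mem=[1,0,11,0]
After op 15 (pop): stack=[11] mem=[1,0,11,0]
After op 16 (pop): stack=[empty] mem=[1,0,11,0]
After op 17 (push 14): stack=[14] mem=[1,0,11,0]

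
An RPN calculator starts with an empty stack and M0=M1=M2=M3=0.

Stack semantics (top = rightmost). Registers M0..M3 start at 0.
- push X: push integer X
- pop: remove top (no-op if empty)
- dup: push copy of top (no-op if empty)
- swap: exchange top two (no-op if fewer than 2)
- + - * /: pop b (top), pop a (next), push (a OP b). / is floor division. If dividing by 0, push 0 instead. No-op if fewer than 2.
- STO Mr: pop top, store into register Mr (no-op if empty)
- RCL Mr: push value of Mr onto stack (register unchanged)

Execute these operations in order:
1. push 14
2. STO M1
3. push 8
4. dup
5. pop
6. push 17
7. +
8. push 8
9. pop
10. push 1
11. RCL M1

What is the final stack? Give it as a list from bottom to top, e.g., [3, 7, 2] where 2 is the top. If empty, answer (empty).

Answer: [25, 1, 14]

Derivation:
After op 1 (push 14): stack=[14] mem=[0,0,0,0]
After op 2 (STO M1): stack=[empty] mem=[0,14,0,0]
After op 3 (push 8): stack=[8] mem=[0,14,0,0]
After op 4 (dup): stack=[8,8] mem=[0,14,0,0]
After op 5 (pop): stack=[8] mem=[0,14,0,0]
After op 6 (push 17): stack=[8,17] mem=[0,14,0,0]
After op 7 (+): stack=[25] mem=[0,14,0,0]
After op 8 (push 8): stack=[25,8] mem=[0,14,0,0]
After op 9 (pop): stack=[25] mem=[0,14,0,0]
After op 10 (push 1): stack=[25,1] mem=[0,14,0,0]
After op 11 (RCL M1): stack=[25,1,14] mem=[0,14,0,0]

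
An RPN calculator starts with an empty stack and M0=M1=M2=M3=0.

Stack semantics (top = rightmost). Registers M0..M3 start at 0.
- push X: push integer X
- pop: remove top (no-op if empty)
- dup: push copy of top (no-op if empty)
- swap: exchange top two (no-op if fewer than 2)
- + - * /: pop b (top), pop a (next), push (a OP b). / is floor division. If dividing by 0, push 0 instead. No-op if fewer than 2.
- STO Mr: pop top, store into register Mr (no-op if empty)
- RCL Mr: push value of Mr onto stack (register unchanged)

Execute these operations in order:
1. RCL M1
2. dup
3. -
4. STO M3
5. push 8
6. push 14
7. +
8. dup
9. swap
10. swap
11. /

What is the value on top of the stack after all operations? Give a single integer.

Answer: 1

Derivation:
After op 1 (RCL M1): stack=[0] mem=[0,0,0,0]
After op 2 (dup): stack=[0,0] mem=[0,0,0,0]
After op 3 (-): stack=[0] mem=[0,0,0,0]
After op 4 (STO M3): stack=[empty] mem=[0,0,0,0]
After op 5 (push 8): stack=[8] mem=[0,0,0,0]
After op 6 (push 14): stack=[8,14] mem=[0,0,0,0]
After op 7 (+): stack=[22] mem=[0,0,0,0]
After op 8 (dup): stack=[22,22] mem=[0,0,0,0]
After op 9 (swap): stack=[22,22] mem=[0,0,0,0]
After op 10 (swap): stack=[22,22] mem=[0,0,0,0]
After op 11 (/): stack=[1] mem=[0,0,0,0]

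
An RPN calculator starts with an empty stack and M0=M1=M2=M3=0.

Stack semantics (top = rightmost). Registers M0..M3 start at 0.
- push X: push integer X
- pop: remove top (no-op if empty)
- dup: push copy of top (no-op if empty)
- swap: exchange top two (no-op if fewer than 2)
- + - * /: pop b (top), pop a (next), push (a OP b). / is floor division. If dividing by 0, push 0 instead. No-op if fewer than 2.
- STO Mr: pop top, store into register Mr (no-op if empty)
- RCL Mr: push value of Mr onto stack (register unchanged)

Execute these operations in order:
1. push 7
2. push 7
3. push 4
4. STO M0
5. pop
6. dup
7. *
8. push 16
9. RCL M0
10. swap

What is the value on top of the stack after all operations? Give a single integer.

After op 1 (push 7): stack=[7] mem=[0,0,0,0]
After op 2 (push 7): stack=[7,7] mem=[0,0,0,0]
After op 3 (push 4): stack=[7,7,4] mem=[0,0,0,0]
After op 4 (STO M0): stack=[7,7] mem=[4,0,0,0]
After op 5 (pop): stack=[7] mem=[4,0,0,0]
After op 6 (dup): stack=[7,7] mem=[4,0,0,0]
After op 7 (*): stack=[49] mem=[4,0,0,0]
After op 8 (push 16): stack=[49,16] mem=[4,0,0,0]
After op 9 (RCL M0): stack=[49,16,4] mem=[4,0,0,0]
After op 10 (swap): stack=[49,4,16] mem=[4,0,0,0]

Answer: 16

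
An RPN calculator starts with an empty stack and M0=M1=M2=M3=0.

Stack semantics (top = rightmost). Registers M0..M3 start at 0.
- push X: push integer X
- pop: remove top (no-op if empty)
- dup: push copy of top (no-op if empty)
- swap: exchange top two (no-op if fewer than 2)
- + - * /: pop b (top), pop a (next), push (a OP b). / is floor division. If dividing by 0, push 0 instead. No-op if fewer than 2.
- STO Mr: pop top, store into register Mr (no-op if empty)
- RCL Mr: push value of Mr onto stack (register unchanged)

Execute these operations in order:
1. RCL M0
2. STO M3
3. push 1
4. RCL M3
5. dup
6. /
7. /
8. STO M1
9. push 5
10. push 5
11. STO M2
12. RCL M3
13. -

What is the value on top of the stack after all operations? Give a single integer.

After op 1 (RCL M0): stack=[0] mem=[0,0,0,0]
After op 2 (STO M3): stack=[empty] mem=[0,0,0,0]
After op 3 (push 1): stack=[1] mem=[0,0,0,0]
After op 4 (RCL M3): stack=[1,0] mem=[0,0,0,0]
After op 5 (dup): stack=[1,0,0] mem=[0,0,0,0]
After op 6 (/): stack=[1,0] mem=[0,0,0,0]
After op 7 (/): stack=[0] mem=[0,0,0,0]
After op 8 (STO M1): stack=[empty] mem=[0,0,0,0]
After op 9 (push 5): stack=[5] mem=[0,0,0,0]
After op 10 (push 5): stack=[5,5] mem=[0,0,0,0]
After op 11 (STO M2): stack=[5] mem=[0,0,5,0]
After op 12 (RCL M3): stack=[5,0] mem=[0,0,5,0]
After op 13 (-): stack=[5] mem=[0,0,5,0]

Answer: 5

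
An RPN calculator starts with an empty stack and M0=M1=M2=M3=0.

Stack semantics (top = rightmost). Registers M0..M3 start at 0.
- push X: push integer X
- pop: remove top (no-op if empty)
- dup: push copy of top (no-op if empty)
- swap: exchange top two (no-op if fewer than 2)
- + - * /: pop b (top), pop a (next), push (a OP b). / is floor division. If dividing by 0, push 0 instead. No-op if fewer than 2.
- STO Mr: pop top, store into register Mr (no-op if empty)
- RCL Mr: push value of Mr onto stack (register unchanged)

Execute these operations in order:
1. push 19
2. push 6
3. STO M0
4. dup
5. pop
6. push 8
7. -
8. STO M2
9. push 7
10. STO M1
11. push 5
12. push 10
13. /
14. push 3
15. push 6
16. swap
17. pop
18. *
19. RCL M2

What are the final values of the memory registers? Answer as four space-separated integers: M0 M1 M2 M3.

Answer: 6 7 11 0

Derivation:
After op 1 (push 19): stack=[19] mem=[0,0,0,0]
After op 2 (push 6): stack=[19,6] mem=[0,0,0,0]
After op 3 (STO M0): stack=[19] mem=[6,0,0,0]
After op 4 (dup): stack=[19,19] mem=[6,0,0,0]
After op 5 (pop): stack=[19] mem=[6,0,0,0]
After op 6 (push 8): stack=[19,8] mem=[6,0,0,0]
After op 7 (-): stack=[11] mem=[6,0,0,0]
After op 8 (STO M2): stack=[empty] mem=[6,0,11,0]
After op 9 (push 7): stack=[7] mem=[6,0,11,0]
After op 10 (STO M1): stack=[empty] mem=[6,7,11,0]
After op 11 (push 5): stack=[5] mem=[6,7,11,0]
After op 12 (push 10): stack=[5,10] mem=[6,7,11,0]
After op 13 (/): stack=[0] mem=[6,7,11,0]
After op 14 (push 3): stack=[0,3] mem=[6,7,11,0]
After op 15 (push 6): stack=[0,3,6] mem=[6,7,11,0]
After op 16 (swap): stack=[0,6,3] mem=[6,7,11,0]
After op 17 (pop): stack=[0,6] mem=[6,7,11,0]
After op 18 (*): stack=[0] mem=[6,7,11,0]
After op 19 (RCL M2): stack=[0,11] mem=[6,7,11,0]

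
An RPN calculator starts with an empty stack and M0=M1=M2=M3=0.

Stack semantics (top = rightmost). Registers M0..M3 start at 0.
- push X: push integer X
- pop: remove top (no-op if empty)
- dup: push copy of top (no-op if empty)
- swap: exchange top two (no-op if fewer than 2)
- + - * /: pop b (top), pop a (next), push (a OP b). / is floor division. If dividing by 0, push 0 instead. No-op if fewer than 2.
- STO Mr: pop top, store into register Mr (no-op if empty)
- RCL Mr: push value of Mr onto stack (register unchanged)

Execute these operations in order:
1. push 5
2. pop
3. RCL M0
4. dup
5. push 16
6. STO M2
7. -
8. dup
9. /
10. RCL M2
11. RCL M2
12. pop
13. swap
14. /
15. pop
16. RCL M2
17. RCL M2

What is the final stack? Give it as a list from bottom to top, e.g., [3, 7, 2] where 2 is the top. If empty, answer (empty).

Answer: [16, 16]

Derivation:
After op 1 (push 5): stack=[5] mem=[0,0,0,0]
After op 2 (pop): stack=[empty] mem=[0,0,0,0]
After op 3 (RCL M0): stack=[0] mem=[0,0,0,0]
After op 4 (dup): stack=[0,0] mem=[0,0,0,0]
After op 5 (push 16): stack=[0,0,16] mem=[0,0,0,0]
After op 6 (STO M2): stack=[0,0] mem=[0,0,16,0]
After op 7 (-): stack=[0] mem=[0,0,16,0]
After op 8 (dup): stack=[0,0] mem=[0,0,16,0]
After op 9 (/): stack=[0] mem=[0,0,16,0]
After op 10 (RCL M2): stack=[0,16] mem=[0,0,16,0]
After op 11 (RCL M2): stack=[0,16,16] mem=[0,0,16,0]
After op 12 (pop): stack=[0,16] mem=[0,0,16,0]
After op 13 (swap): stack=[16,0] mem=[0,0,16,0]
After op 14 (/): stack=[0] mem=[0,0,16,0]
After op 15 (pop): stack=[empty] mem=[0,0,16,0]
After op 16 (RCL M2): stack=[16] mem=[0,0,16,0]
After op 17 (RCL M2): stack=[16,16] mem=[0,0,16,0]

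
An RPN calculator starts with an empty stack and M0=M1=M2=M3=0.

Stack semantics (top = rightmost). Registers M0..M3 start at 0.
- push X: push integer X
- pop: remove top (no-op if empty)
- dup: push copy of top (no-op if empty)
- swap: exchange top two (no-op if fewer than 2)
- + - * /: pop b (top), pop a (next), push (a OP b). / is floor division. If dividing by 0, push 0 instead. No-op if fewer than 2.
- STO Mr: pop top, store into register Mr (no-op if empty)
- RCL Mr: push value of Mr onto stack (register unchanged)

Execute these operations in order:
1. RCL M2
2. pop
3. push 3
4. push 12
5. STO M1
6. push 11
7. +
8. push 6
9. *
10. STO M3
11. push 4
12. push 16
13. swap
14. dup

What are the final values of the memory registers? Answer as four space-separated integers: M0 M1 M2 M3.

After op 1 (RCL M2): stack=[0] mem=[0,0,0,0]
After op 2 (pop): stack=[empty] mem=[0,0,0,0]
After op 3 (push 3): stack=[3] mem=[0,0,0,0]
After op 4 (push 12): stack=[3,12] mem=[0,0,0,0]
After op 5 (STO M1): stack=[3] mem=[0,12,0,0]
After op 6 (push 11): stack=[3,11] mem=[0,12,0,0]
After op 7 (+): stack=[14] mem=[0,12,0,0]
After op 8 (push 6): stack=[14,6] mem=[0,12,0,0]
After op 9 (*): stack=[84] mem=[0,12,0,0]
After op 10 (STO M3): stack=[empty] mem=[0,12,0,84]
After op 11 (push 4): stack=[4] mem=[0,12,0,84]
After op 12 (push 16): stack=[4,16] mem=[0,12,0,84]
After op 13 (swap): stack=[16,4] mem=[0,12,0,84]
After op 14 (dup): stack=[16,4,4] mem=[0,12,0,84]

Answer: 0 12 0 84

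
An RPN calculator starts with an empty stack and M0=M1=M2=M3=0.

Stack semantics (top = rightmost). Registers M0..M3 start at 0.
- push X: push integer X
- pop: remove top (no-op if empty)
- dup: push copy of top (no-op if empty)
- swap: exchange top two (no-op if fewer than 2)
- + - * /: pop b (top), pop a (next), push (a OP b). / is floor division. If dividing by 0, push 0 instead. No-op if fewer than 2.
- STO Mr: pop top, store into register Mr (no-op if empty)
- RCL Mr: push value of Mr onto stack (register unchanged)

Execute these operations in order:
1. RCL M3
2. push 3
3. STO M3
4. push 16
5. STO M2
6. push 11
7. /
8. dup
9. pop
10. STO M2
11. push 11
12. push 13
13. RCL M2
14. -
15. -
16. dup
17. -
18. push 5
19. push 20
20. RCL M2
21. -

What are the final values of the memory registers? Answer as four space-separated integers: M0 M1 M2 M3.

After op 1 (RCL M3): stack=[0] mem=[0,0,0,0]
After op 2 (push 3): stack=[0,3] mem=[0,0,0,0]
After op 3 (STO M3): stack=[0] mem=[0,0,0,3]
After op 4 (push 16): stack=[0,16] mem=[0,0,0,3]
After op 5 (STO M2): stack=[0] mem=[0,0,16,3]
After op 6 (push 11): stack=[0,11] mem=[0,0,16,3]
After op 7 (/): stack=[0] mem=[0,0,16,3]
After op 8 (dup): stack=[0,0] mem=[0,0,16,3]
After op 9 (pop): stack=[0] mem=[0,0,16,3]
After op 10 (STO M2): stack=[empty] mem=[0,0,0,3]
After op 11 (push 11): stack=[11] mem=[0,0,0,3]
After op 12 (push 13): stack=[11,13] mem=[0,0,0,3]
After op 13 (RCL M2): stack=[11,13,0] mem=[0,0,0,3]
After op 14 (-): stack=[11,13] mem=[0,0,0,3]
After op 15 (-): stack=[-2] mem=[0,0,0,3]
After op 16 (dup): stack=[-2,-2] mem=[0,0,0,3]
After op 17 (-): stack=[0] mem=[0,0,0,3]
After op 18 (push 5): stack=[0,5] mem=[0,0,0,3]
After op 19 (push 20): stack=[0,5,20] mem=[0,0,0,3]
After op 20 (RCL M2): stack=[0,5,20,0] mem=[0,0,0,3]
After op 21 (-): stack=[0,5,20] mem=[0,0,0,3]

Answer: 0 0 0 3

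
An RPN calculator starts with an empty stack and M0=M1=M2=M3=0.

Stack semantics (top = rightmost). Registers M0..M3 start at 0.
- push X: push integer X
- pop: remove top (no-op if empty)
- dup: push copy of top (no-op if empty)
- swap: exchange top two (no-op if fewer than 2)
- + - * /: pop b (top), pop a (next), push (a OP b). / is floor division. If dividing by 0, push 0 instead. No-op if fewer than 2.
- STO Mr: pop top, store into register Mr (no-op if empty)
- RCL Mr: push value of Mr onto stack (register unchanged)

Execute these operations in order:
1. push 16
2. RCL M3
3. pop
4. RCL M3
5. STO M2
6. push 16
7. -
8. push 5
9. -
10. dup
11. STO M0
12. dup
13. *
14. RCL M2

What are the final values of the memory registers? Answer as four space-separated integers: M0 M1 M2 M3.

Answer: -5 0 0 0

Derivation:
After op 1 (push 16): stack=[16] mem=[0,0,0,0]
After op 2 (RCL M3): stack=[16,0] mem=[0,0,0,0]
After op 3 (pop): stack=[16] mem=[0,0,0,0]
After op 4 (RCL M3): stack=[16,0] mem=[0,0,0,0]
After op 5 (STO M2): stack=[16] mem=[0,0,0,0]
After op 6 (push 16): stack=[16,16] mem=[0,0,0,0]
After op 7 (-): stack=[0] mem=[0,0,0,0]
After op 8 (push 5): stack=[0,5] mem=[0,0,0,0]
After op 9 (-): stack=[-5] mem=[0,0,0,0]
After op 10 (dup): stack=[-5,-5] mem=[0,0,0,0]
After op 11 (STO M0): stack=[-5] mem=[-5,0,0,0]
After op 12 (dup): stack=[-5,-5] mem=[-5,0,0,0]
After op 13 (*): stack=[25] mem=[-5,0,0,0]
After op 14 (RCL M2): stack=[25,0] mem=[-5,0,0,0]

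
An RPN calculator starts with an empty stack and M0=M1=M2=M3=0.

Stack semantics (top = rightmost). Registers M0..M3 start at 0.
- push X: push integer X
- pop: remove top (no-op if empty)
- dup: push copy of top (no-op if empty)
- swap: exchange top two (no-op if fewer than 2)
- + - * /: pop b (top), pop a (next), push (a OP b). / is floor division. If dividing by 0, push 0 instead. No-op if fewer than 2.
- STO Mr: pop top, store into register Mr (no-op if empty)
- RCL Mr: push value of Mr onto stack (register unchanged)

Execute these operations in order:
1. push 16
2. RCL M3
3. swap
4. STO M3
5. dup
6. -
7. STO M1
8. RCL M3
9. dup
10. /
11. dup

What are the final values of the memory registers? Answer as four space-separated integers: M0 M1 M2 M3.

After op 1 (push 16): stack=[16] mem=[0,0,0,0]
After op 2 (RCL M3): stack=[16,0] mem=[0,0,0,0]
After op 3 (swap): stack=[0,16] mem=[0,0,0,0]
After op 4 (STO M3): stack=[0] mem=[0,0,0,16]
After op 5 (dup): stack=[0,0] mem=[0,0,0,16]
After op 6 (-): stack=[0] mem=[0,0,0,16]
After op 7 (STO M1): stack=[empty] mem=[0,0,0,16]
After op 8 (RCL M3): stack=[16] mem=[0,0,0,16]
After op 9 (dup): stack=[16,16] mem=[0,0,0,16]
After op 10 (/): stack=[1] mem=[0,0,0,16]
After op 11 (dup): stack=[1,1] mem=[0,0,0,16]

Answer: 0 0 0 16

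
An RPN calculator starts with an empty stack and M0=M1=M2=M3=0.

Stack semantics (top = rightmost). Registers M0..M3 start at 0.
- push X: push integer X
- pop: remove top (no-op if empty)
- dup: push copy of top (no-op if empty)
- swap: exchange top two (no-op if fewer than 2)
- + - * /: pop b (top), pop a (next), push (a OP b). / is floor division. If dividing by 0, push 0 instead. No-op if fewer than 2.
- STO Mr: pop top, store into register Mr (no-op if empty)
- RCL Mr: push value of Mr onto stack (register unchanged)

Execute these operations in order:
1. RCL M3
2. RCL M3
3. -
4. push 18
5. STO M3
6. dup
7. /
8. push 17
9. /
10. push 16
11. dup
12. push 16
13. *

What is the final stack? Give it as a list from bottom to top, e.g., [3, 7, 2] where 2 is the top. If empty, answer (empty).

Answer: [0, 16, 256]

Derivation:
After op 1 (RCL M3): stack=[0] mem=[0,0,0,0]
After op 2 (RCL M3): stack=[0,0] mem=[0,0,0,0]
After op 3 (-): stack=[0] mem=[0,0,0,0]
After op 4 (push 18): stack=[0,18] mem=[0,0,0,0]
After op 5 (STO M3): stack=[0] mem=[0,0,0,18]
After op 6 (dup): stack=[0,0] mem=[0,0,0,18]
After op 7 (/): stack=[0] mem=[0,0,0,18]
After op 8 (push 17): stack=[0,17] mem=[0,0,0,18]
After op 9 (/): stack=[0] mem=[0,0,0,18]
After op 10 (push 16): stack=[0,16] mem=[0,0,0,18]
After op 11 (dup): stack=[0,16,16] mem=[0,0,0,18]
After op 12 (push 16): stack=[0,16,16,16] mem=[0,0,0,18]
After op 13 (*): stack=[0,16,256] mem=[0,0,0,18]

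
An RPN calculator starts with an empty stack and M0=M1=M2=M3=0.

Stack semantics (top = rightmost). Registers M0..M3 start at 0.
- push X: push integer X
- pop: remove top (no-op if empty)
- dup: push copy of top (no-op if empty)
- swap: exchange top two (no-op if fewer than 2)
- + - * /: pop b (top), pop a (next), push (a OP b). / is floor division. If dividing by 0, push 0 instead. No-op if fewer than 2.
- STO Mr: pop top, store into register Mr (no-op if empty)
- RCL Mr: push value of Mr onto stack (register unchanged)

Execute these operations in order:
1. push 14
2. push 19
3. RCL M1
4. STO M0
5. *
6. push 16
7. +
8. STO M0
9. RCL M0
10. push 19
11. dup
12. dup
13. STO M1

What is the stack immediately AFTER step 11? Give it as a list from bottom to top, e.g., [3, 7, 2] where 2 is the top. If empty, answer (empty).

After op 1 (push 14): stack=[14] mem=[0,0,0,0]
After op 2 (push 19): stack=[14,19] mem=[0,0,0,0]
After op 3 (RCL M1): stack=[14,19,0] mem=[0,0,0,0]
After op 4 (STO M0): stack=[14,19] mem=[0,0,0,0]
After op 5 (*): stack=[266] mem=[0,0,0,0]
After op 6 (push 16): stack=[266,16] mem=[0,0,0,0]
After op 7 (+): stack=[282] mem=[0,0,0,0]
After op 8 (STO M0): stack=[empty] mem=[282,0,0,0]
After op 9 (RCL M0): stack=[282] mem=[282,0,0,0]
After op 10 (push 19): stack=[282,19] mem=[282,0,0,0]
After op 11 (dup): stack=[282,19,19] mem=[282,0,0,0]

[282, 19, 19]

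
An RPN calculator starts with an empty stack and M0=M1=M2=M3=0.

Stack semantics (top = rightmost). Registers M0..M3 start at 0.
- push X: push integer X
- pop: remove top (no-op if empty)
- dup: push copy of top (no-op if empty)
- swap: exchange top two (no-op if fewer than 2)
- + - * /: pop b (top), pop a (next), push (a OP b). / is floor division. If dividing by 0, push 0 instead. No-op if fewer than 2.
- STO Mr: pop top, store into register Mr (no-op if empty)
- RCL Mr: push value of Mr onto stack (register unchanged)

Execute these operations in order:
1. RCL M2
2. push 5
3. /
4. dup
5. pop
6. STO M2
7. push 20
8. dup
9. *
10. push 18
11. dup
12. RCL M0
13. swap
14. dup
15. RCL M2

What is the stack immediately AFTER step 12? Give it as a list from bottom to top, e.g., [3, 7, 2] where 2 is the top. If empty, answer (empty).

After op 1 (RCL M2): stack=[0] mem=[0,0,0,0]
After op 2 (push 5): stack=[0,5] mem=[0,0,0,0]
After op 3 (/): stack=[0] mem=[0,0,0,0]
After op 4 (dup): stack=[0,0] mem=[0,0,0,0]
After op 5 (pop): stack=[0] mem=[0,0,0,0]
After op 6 (STO M2): stack=[empty] mem=[0,0,0,0]
After op 7 (push 20): stack=[20] mem=[0,0,0,0]
After op 8 (dup): stack=[20,20] mem=[0,0,0,0]
After op 9 (*): stack=[400] mem=[0,0,0,0]
After op 10 (push 18): stack=[400,18] mem=[0,0,0,0]
After op 11 (dup): stack=[400,18,18] mem=[0,0,0,0]
After op 12 (RCL M0): stack=[400,18,18,0] mem=[0,0,0,0]

[400, 18, 18, 0]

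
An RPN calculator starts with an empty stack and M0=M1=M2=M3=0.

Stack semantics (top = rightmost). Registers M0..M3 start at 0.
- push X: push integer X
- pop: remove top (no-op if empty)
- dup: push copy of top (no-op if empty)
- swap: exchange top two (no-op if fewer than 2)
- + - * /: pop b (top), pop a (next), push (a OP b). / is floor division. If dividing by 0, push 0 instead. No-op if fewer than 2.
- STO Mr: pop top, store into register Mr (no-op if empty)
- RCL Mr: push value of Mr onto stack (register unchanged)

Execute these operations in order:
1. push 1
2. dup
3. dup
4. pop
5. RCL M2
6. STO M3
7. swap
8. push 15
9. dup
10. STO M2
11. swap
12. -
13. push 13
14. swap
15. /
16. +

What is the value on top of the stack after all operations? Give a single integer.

After op 1 (push 1): stack=[1] mem=[0,0,0,0]
After op 2 (dup): stack=[1,1] mem=[0,0,0,0]
After op 3 (dup): stack=[1,1,1] mem=[0,0,0,0]
After op 4 (pop): stack=[1,1] mem=[0,0,0,0]
After op 5 (RCL M2): stack=[1,1,0] mem=[0,0,0,0]
After op 6 (STO M3): stack=[1,1] mem=[0,0,0,0]
After op 7 (swap): stack=[1,1] mem=[0,0,0,0]
After op 8 (push 15): stack=[1,1,15] mem=[0,0,0,0]
After op 9 (dup): stack=[1,1,15,15] mem=[0,0,0,0]
After op 10 (STO M2): stack=[1,1,15] mem=[0,0,15,0]
After op 11 (swap): stack=[1,15,1] mem=[0,0,15,0]
After op 12 (-): stack=[1,14] mem=[0,0,15,0]
After op 13 (push 13): stack=[1,14,13] mem=[0,0,15,0]
After op 14 (swap): stack=[1,13,14] mem=[0,0,15,0]
After op 15 (/): stack=[1,0] mem=[0,0,15,0]
After op 16 (+): stack=[1] mem=[0,0,15,0]

Answer: 1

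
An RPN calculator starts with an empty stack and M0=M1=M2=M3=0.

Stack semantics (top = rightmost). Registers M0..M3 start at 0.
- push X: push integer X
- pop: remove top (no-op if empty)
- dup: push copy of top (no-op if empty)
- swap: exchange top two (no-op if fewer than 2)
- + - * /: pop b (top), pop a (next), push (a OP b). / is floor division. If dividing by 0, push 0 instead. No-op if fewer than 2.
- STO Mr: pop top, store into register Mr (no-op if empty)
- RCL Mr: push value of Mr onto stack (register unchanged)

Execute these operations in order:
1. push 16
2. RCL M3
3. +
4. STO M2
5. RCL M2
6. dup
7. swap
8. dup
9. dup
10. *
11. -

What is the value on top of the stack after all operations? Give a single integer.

After op 1 (push 16): stack=[16] mem=[0,0,0,0]
After op 2 (RCL M3): stack=[16,0] mem=[0,0,0,0]
After op 3 (+): stack=[16] mem=[0,0,0,0]
After op 4 (STO M2): stack=[empty] mem=[0,0,16,0]
After op 5 (RCL M2): stack=[16] mem=[0,0,16,0]
After op 6 (dup): stack=[16,16] mem=[0,0,16,0]
After op 7 (swap): stack=[16,16] mem=[0,0,16,0]
After op 8 (dup): stack=[16,16,16] mem=[0,0,16,0]
After op 9 (dup): stack=[16,16,16,16] mem=[0,0,16,0]
After op 10 (*): stack=[16,16,256] mem=[0,0,16,0]
After op 11 (-): stack=[16,-240] mem=[0,0,16,0]

Answer: -240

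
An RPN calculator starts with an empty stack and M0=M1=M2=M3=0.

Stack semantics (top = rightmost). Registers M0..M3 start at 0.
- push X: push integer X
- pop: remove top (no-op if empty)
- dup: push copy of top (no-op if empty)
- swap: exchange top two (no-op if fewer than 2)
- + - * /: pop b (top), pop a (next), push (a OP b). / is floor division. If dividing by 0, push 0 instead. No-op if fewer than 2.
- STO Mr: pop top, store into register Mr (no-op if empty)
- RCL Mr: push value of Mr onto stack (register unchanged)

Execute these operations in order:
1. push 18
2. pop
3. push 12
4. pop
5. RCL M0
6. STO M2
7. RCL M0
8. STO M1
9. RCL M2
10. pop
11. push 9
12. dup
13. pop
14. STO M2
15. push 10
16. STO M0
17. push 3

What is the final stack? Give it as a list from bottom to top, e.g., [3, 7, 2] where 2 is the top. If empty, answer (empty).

Answer: [3]

Derivation:
After op 1 (push 18): stack=[18] mem=[0,0,0,0]
After op 2 (pop): stack=[empty] mem=[0,0,0,0]
After op 3 (push 12): stack=[12] mem=[0,0,0,0]
After op 4 (pop): stack=[empty] mem=[0,0,0,0]
After op 5 (RCL M0): stack=[0] mem=[0,0,0,0]
After op 6 (STO M2): stack=[empty] mem=[0,0,0,0]
After op 7 (RCL M0): stack=[0] mem=[0,0,0,0]
After op 8 (STO M1): stack=[empty] mem=[0,0,0,0]
After op 9 (RCL M2): stack=[0] mem=[0,0,0,0]
After op 10 (pop): stack=[empty] mem=[0,0,0,0]
After op 11 (push 9): stack=[9] mem=[0,0,0,0]
After op 12 (dup): stack=[9,9] mem=[0,0,0,0]
After op 13 (pop): stack=[9] mem=[0,0,0,0]
After op 14 (STO M2): stack=[empty] mem=[0,0,9,0]
After op 15 (push 10): stack=[10] mem=[0,0,9,0]
After op 16 (STO M0): stack=[empty] mem=[10,0,9,0]
After op 17 (push 3): stack=[3] mem=[10,0,9,0]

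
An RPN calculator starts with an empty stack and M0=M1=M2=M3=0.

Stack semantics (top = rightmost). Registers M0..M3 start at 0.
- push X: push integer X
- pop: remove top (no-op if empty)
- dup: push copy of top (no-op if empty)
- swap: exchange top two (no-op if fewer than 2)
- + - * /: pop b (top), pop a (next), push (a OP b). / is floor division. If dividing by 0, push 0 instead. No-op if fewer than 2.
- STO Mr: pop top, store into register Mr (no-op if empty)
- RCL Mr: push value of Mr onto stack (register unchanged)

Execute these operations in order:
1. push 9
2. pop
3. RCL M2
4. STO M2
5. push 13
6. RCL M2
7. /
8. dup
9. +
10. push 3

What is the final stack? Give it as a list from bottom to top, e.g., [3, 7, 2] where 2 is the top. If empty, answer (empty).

After op 1 (push 9): stack=[9] mem=[0,0,0,0]
After op 2 (pop): stack=[empty] mem=[0,0,0,0]
After op 3 (RCL M2): stack=[0] mem=[0,0,0,0]
After op 4 (STO M2): stack=[empty] mem=[0,0,0,0]
After op 5 (push 13): stack=[13] mem=[0,0,0,0]
After op 6 (RCL M2): stack=[13,0] mem=[0,0,0,0]
After op 7 (/): stack=[0] mem=[0,0,0,0]
After op 8 (dup): stack=[0,0] mem=[0,0,0,0]
After op 9 (+): stack=[0] mem=[0,0,0,0]
After op 10 (push 3): stack=[0,3] mem=[0,0,0,0]

Answer: [0, 3]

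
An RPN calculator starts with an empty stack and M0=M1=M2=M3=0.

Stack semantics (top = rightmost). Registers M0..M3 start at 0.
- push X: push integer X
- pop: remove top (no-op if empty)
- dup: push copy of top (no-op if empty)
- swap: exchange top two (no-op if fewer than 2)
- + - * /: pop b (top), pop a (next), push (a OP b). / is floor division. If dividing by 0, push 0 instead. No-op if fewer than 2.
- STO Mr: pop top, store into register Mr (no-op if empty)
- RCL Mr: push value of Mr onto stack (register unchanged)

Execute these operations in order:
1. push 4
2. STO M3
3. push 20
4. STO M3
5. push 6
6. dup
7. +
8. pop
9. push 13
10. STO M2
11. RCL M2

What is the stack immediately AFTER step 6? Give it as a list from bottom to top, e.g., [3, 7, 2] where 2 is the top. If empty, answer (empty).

After op 1 (push 4): stack=[4] mem=[0,0,0,0]
After op 2 (STO M3): stack=[empty] mem=[0,0,0,4]
After op 3 (push 20): stack=[20] mem=[0,0,0,4]
After op 4 (STO M3): stack=[empty] mem=[0,0,0,20]
After op 5 (push 6): stack=[6] mem=[0,0,0,20]
After op 6 (dup): stack=[6,6] mem=[0,0,0,20]

[6, 6]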